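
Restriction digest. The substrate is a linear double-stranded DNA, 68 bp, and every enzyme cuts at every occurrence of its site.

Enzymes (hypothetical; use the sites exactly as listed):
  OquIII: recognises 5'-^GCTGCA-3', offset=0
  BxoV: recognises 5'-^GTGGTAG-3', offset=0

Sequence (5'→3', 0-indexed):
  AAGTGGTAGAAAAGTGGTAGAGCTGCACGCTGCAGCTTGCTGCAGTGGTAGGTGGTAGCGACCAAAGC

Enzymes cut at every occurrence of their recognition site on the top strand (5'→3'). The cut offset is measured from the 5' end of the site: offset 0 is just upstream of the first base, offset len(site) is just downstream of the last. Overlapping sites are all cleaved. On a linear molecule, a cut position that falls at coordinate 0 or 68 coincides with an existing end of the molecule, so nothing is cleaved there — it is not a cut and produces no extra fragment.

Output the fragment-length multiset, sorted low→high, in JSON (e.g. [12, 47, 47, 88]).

[2,6,7,7,8,10,11,17]

Site scan:
  OquIII (GCTGCA, off=0): starts [21, 28, 38] → cuts [21, 28, 38]
  BxoV (GTGGTAG, off=0): starts [2, 13, 44, 51] → cuts [2, 13, 44, 51]

Pooled cuts: [2, 13, 21, 28, 38, 44, 51]

Fragments:
  [0,2): 2 bp
  [2,13): 11 bp
  [13,21): 8 bp
  [21,28): 7 bp
  [28,38): 10 bp
  [38,44): 6 bp
  [44,51): 7 bp
  [51,68): 17 bp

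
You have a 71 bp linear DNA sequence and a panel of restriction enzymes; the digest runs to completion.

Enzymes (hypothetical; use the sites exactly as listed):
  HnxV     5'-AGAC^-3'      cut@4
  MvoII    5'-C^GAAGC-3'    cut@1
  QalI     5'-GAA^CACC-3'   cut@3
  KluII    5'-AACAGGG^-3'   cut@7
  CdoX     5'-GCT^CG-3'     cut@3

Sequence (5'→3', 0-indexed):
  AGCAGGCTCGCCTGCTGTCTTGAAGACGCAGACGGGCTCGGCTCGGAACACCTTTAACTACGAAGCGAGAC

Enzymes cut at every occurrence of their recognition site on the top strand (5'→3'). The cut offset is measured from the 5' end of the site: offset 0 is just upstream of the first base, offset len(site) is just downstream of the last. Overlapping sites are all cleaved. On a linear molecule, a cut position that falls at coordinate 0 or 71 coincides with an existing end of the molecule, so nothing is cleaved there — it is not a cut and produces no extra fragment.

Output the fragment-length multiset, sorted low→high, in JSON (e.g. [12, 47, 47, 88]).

Scan for sites:
  HnxV (AGAC, off=4): starts [23, 29, 67] → cuts [27, 33] (position 71 is a terminus of the linear molecule — no cut)
  MvoII (CGAAGC, off=1): starts [60] → cuts [61]
  QalI (GAACACC, off=3): starts [45] → cuts [48]
  KluII (AACAGGG, off=7): no sites
  CdoX (GCTCG, off=3): starts [5, 35, 40] → cuts [8, 38, 43]

All cut coordinates (distinct, sorted): [8, 27, 33, 38, 43, 48, 61]

Fragments:
  [0,8): 8 bp
  [8,27): 19 bp
  [27,33): 6 bp
  [33,38): 5 bp
  [38,43): 5 bp
  [43,48): 5 bp
  [48,61): 13 bp
  [61,71): 10 bp

[5,5,5,6,8,10,13,19]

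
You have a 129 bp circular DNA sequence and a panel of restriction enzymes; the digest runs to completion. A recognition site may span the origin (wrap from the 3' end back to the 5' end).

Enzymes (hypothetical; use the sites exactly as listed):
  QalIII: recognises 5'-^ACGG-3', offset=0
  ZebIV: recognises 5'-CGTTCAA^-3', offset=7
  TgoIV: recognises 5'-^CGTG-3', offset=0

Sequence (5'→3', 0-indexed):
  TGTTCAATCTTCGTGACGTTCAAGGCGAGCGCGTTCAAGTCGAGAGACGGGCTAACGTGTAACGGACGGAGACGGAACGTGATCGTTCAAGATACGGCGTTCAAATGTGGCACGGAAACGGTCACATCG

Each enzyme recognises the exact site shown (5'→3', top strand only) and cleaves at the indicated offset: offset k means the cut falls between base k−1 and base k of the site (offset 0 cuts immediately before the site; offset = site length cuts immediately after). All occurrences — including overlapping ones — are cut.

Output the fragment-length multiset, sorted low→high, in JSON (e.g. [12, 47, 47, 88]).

[3,4,6,6,6,6,7,8,9,10,11,12,13,13,15]

Per-enzyme occurrences:
  QalIII (ACGG, off=0): starts [46, 61, 65, 71, 93, 111, 117] → cuts [46, 61, 65, 71, 93, 111, 117]
  ZebIV (CGTTCAA, off=7): starts [16, 31, 83, 97] → cuts [23, 38, 90, 104]
  TgoIV (CGTG, off=0): starts [11, 55, 77, 127] → cuts [11, 55, 77, 127]

All cut coordinates (distinct, sorted): [11, 23, 38, 46, 55, 61, 65, 71, 77, 90, 93, 104, 111, 117, 127]

Fragment lengths:
  11→23: 12 bp
  23→38: 15 bp
  38→46: 8 bp
  46→55: 9 bp
  55→61: 6 bp
  61→65: 4 bp
  65→71: 6 bp
  71→77: 6 bp
  77→90: 13 bp
  90→93: 3 bp
  93→104: 11 bp
  104→111: 7 bp
  111→117: 6 bp
  117→127: 10 bp
  127→11 (wrap): 129-127+11 = 13 bp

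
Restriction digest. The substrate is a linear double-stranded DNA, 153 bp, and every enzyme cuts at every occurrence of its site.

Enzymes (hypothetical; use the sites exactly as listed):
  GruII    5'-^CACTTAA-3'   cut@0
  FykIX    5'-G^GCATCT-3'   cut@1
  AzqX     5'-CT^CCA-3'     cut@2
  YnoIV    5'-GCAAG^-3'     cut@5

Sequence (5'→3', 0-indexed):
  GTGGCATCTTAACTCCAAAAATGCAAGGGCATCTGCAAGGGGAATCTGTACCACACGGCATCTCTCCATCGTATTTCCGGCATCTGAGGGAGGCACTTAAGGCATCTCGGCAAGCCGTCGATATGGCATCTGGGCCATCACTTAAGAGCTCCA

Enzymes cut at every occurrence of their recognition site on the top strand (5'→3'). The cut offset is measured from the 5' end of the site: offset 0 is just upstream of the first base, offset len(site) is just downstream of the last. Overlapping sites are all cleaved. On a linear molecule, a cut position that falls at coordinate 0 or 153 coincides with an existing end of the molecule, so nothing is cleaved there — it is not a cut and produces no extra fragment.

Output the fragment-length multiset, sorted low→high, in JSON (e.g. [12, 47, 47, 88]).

Per-enzyme occurrences:
  GruII (CACTTAA, off=0): starts [93, 138] → cuts [93, 138]
  FykIX (GGCATCT, off=1): starts [2, 27, 56, 78, 100, 124] → cuts [3, 28, 57, 79, 101, 125]
  AzqX (CTCCA, off=2): starts [12, 63, 148] → cuts [14, 65, 150]
  YnoIV (GCAAG, off=5): starts [22, 34, 109] → cuts [27, 39, 114]

Pooled cuts: [3, 14, 27, 28, 39, 57, 65, 79, 93, 101, 114, 125, 138, 150]

Fragment lengths:
  [0,3): 3 bp
  [3,14): 11 bp
  [14,27): 13 bp
  [27,28): 1 bp
  [28,39): 11 bp
  [39,57): 18 bp
  [57,65): 8 bp
  [65,79): 14 bp
  [79,93): 14 bp
  [93,101): 8 bp
  [101,114): 13 bp
  [114,125): 11 bp
  [125,138): 13 bp
  [138,150): 12 bp
  [150,153): 3 bp

[1,3,3,8,8,11,11,11,12,13,13,13,14,14,18]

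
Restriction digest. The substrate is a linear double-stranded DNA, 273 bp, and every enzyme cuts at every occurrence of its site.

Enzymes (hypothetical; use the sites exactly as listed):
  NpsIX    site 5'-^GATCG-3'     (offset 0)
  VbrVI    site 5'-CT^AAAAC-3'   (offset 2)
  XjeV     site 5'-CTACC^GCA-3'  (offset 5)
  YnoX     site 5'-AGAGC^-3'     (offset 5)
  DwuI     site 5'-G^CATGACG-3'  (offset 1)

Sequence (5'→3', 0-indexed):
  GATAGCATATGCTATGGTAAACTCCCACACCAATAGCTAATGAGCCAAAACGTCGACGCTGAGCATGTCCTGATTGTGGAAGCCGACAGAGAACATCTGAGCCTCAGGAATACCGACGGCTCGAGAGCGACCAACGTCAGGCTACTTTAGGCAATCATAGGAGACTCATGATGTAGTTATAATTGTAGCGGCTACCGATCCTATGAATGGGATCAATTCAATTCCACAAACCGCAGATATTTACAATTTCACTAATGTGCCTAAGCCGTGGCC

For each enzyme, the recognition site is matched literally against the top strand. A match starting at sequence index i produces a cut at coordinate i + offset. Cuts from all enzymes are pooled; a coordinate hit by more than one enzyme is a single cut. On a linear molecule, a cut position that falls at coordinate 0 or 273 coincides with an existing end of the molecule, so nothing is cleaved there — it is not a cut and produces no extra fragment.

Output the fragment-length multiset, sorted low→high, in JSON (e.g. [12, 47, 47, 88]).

Scan for sites:
  NpsIX (GATCG, off=0): no sites
  VbrVI (CTAAAAC, off=2): no sites
  XjeV (CTACCGCA, off=5): no sites
  YnoX AGAGC/5: at [123] ⇒ [128]
  DwuI (GCATGACG, off=1): no sites

All cut coordinates (distinct, sorted): [128]

Fragment lengths:
  [0,128): 128 bp
  [128,273): 145 bp

[128,145]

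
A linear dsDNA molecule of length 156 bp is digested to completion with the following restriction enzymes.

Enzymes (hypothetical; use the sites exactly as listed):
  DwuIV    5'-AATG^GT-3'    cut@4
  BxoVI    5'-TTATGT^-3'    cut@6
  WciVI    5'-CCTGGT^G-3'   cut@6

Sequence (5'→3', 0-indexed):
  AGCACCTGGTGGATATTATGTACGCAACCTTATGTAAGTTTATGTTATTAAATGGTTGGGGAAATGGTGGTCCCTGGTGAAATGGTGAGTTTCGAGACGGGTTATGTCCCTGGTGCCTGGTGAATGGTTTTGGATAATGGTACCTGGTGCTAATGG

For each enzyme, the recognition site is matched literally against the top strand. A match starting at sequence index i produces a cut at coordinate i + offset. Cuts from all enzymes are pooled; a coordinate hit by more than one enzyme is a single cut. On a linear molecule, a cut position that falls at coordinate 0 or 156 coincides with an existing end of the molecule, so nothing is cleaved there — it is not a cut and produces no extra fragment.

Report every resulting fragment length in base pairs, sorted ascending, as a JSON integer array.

[5,6,7,7,8,9,9,10,10,11,12,12,13,14,23]

Scan for sites:
  DwuIV AATGGT/4: at [50, 62, 80, 122, 135] ⇒ [54, 66, 84, 126, 139]
  BxoVI TTATGT/6: at [15, 29, 39, 101] ⇒ [21, 35, 45, 107]
  WciVI CCTGGTG/6: at [4, 72, 108, 115, 142] ⇒ [10, 78, 114, 121, 148]

All cut coordinates (distinct, sorted): [10, 21, 35, 45, 54, 66, 78, 84, 107, 114, 121, 126, 139, 148]

Fragment lengths:
  [0,10): 10 bp
  [10,21): 11 bp
  [21,35): 14 bp
  [35,45): 10 bp
  [45,54): 9 bp
  [54,66): 12 bp
  [66,78): 12 bp
  [78,84): 6 bp
  [84,107): 23 bp
  [107,114): 7 bp
  [114,121): 7 bp
  [121,126): 5 bp
  [126,139): 13 bp
  [139,148): 9 bp
  [148,156): 8 bp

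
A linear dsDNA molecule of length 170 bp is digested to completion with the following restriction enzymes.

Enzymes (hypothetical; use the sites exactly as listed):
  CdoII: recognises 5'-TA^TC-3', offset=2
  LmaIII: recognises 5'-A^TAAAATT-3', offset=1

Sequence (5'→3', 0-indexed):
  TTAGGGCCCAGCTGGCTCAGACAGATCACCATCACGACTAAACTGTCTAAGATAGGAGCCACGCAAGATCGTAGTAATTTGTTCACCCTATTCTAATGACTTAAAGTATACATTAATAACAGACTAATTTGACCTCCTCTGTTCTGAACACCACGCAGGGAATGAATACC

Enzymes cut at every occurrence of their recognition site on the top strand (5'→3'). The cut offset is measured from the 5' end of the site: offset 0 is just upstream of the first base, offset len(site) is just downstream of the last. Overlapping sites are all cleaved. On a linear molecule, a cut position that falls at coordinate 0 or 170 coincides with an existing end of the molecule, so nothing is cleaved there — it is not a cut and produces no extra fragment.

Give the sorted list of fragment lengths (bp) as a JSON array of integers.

Site scan:
  CdoII (TATC, off=2): no sites
  LmaIII (ATAAAATT, off=1): no sites

All cut coordinates (distinct, sorted): ∅

Fragment lengths:
  no cuts → one linear fragment of 170 bp

[170]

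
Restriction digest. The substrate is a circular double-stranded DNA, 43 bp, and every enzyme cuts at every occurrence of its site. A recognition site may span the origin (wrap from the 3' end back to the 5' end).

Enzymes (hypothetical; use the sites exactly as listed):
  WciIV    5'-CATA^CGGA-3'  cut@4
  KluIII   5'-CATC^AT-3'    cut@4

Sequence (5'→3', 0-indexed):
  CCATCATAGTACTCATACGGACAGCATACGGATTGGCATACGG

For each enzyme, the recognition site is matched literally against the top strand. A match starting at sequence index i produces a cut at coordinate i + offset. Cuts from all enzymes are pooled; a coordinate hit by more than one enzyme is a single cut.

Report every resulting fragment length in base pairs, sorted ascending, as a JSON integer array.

[11,12,20]

Per-enzyme occurrences:
  WciIV (CATACGGA, off=4): starts [13, 24] → cuts [17, 28]
  KluIII (CATCAT, off=4): starts [1] → cuts [5]

All cut coordinates (distinct, sorted): [5, 17, 28]

Fragments:
  5→17: 12 bp
  17→28: 11 bp
  28→5 (wrap): 43-28+5 = 20 bp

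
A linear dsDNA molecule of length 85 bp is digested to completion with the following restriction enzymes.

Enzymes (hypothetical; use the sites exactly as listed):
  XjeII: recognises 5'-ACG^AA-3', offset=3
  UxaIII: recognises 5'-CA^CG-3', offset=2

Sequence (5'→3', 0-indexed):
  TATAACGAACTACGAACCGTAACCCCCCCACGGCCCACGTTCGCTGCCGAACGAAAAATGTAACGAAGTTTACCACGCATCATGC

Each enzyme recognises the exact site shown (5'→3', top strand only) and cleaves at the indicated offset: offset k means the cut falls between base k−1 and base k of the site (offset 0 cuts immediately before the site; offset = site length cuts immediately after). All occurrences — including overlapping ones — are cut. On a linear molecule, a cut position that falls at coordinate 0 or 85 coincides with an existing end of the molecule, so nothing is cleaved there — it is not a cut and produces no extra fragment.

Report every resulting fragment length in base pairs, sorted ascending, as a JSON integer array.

Per-enzyme occurrences:
  XjeII (ACGAA, off=3): starts [4, 11, 50, 62] → cuts [7, 14, 53, 65]
  UxaIII (CACG, off=2): starts [28, 35, 73] → cuts [30, 37, 75]

All cut coordinates (distinct, sorted): [7, 14, 30, 37, 53, 65, 75]

Fragments:
  [0,7): 7 bp
  [7,14): 7 bp
  [14,30): 16 bp
  [30,37): 7 bp
  [37,53): 16 bp
  [53,65): 12 bp
  [65,75): 10 bp
  [75,85): 10 bp

[7,7,7,10,10,12,16,16]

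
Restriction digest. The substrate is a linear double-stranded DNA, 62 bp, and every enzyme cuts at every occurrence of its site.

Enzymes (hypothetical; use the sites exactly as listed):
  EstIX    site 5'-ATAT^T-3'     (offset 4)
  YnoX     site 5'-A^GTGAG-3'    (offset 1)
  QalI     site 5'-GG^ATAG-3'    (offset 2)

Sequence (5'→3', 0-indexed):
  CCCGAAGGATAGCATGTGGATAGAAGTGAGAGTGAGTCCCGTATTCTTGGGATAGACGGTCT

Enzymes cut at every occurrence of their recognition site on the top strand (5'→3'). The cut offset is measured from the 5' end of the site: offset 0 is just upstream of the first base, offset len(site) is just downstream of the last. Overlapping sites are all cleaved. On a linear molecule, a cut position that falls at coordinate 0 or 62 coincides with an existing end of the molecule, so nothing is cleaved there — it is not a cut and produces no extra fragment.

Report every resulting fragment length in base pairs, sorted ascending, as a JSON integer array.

[6,6,8,11,11,20]

Per-enzyme occurrences:
  EstIX (ATATT, off=4): no sites
  YnoX AGTGAG/1: at [24, 30] ⇒ [25, 31]
  QalI GGATAG/2: at [6, 17, 49] ⇒ [8, 19, 51]

All cut coordinates (distinct, sorted): [8, 19, 25, 31, 51]

Fragments:
  [0,8): 8 bp
  [8,19): 11 bp
  [19,25): 6 bp
  [25,31): 6 bp
  [31,51): 20 bp
  [51,62): 11 bp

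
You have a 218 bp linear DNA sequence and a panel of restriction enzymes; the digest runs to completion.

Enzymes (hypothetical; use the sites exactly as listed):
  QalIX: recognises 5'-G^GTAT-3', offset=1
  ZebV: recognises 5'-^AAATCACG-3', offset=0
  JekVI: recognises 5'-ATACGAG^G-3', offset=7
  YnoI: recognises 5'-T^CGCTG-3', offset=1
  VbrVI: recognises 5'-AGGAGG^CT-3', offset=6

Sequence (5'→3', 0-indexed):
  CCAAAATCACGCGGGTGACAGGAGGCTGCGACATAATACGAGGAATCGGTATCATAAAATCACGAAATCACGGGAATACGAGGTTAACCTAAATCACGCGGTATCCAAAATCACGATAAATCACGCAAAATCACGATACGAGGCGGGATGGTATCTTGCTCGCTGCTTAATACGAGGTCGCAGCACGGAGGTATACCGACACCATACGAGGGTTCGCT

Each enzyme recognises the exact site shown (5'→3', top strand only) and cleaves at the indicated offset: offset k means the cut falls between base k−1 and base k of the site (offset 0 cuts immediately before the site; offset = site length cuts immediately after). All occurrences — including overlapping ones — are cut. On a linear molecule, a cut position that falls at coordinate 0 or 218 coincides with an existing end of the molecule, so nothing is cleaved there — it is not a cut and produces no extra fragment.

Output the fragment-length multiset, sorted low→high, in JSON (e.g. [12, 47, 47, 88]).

[3,6,7,8,8,8,8,8,10,10,10,10,14,15,16,17,18,20,22]

Site scan:
  QalIX GGTAT/1: at [47, 99, 149, 189] ⇒ [48, 100, 150, 190]
  ZebV AAATCACG/0: at [3, 56, 64, 90, 107, 117, 127] ⇒ [3, 56, 64, 90, 107, 117, 127]
  JekVI ATACGAGG/7: at [35, 75, 135, 169, 203] ⇒ [42, 82, 142, 176, 210]
  YnoI TCGCTG/1: at [159] ⇒ [160]
  VbrVI AGGAGGCT/6: at [19] ⇒ [25]

Pooled cuts: [3, 25, 42, 48, 56, 64, 82, 90, 100, 107, 117, 127, 142, 150, 160, 176, 190, 210]

Fragments:
  [0,3): 3 bp
  [3,25): 22 bp
  [25,42): 17 bp
  [42,48): 6 bp
  [48,56): 8 bp
  [56,64): 8 bp
  [64,82): 18 bp
  [82,90): 8 bp
  [90,100): 10 bp
  [100,107): 7 bp
  [107,117): 10 bp
  [117,127): 10 bp
  [127,142): 15 bp
  [142,150): 8 bp
  [150,160): 10 bp
  [160,176): 16 bp
  [176,190): 14 bp
  [190,210): 20 bp
  [210,218): 8 bp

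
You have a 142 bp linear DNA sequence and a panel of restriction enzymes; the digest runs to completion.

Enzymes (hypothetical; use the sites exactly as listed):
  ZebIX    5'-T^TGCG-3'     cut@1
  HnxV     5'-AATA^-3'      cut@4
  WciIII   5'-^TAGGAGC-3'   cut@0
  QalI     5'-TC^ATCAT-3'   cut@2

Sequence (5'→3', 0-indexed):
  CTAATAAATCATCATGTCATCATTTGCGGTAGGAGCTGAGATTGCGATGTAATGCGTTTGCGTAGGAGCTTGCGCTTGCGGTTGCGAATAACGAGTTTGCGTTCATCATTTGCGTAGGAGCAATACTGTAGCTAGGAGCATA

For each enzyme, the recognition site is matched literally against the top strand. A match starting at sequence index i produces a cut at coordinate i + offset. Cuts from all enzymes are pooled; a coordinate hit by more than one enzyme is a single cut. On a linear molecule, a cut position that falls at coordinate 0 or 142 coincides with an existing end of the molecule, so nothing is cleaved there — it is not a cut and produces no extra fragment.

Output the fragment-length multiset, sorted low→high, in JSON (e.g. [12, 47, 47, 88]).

Site scan:
  ZebIX TTGCG/1: at [23, 41, 57, 69, 75, 81, 96, 109] ⇒ [24, 42, 58, 70, 76, 82, 97, 110]
  HnxV AATA/4: at [2, 86, 121] ⇒ [6, 90, 125]
  WciIII TAGGAGC/0: at [29, 62, 114, 132] ⇒ [29, 62, 114, 132]
  QalI TCATCAT/2: at [8, 16, 102] ⇒ [10, 18, 104]

Pooled cuts: [6, 10, 18, 24, 29, 42, 58, 62, 70, 76, 82, 90, 97, 104, 110, 114, 125, 132]

Fragment lengths:
  [0,6): 6 bp
  [6,10): 4 bp
  [10,18): 8 bp
  [18,24): 6 bp
  [24,29): 5 bp
  [29,42): 13 bp
  [42,58): 16 bp
  [58,62): 4 bp
  [62,70): 8 bp
  [70,76): 6 bp
  [76,82): 6 bp
  [82,90): 8 bp
  [90,97): 7 bp
  [97,104): 7 bp
  [104,110): 6 bp
  [110,114): 4 bp
  [114,125): 11 bp
  [125,132): 7 bp
  [132,142): 10 bp

[4,4,4,5,6,6,6,6,6,7,7,7,8,8,8,10,11,13,16]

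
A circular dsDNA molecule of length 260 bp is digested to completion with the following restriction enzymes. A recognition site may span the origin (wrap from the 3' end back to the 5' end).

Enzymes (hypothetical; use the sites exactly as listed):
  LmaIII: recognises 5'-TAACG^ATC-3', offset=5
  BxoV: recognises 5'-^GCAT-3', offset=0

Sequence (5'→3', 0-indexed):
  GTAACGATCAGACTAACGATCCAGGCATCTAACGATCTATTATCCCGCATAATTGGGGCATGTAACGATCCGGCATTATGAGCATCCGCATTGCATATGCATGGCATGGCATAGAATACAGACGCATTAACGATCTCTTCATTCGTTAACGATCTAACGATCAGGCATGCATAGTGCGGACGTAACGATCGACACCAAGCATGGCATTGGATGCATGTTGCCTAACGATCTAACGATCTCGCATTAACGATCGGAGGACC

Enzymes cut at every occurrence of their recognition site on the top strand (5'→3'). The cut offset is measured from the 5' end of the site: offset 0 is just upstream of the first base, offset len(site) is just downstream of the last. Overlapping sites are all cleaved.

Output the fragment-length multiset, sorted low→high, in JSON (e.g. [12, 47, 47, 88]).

[4,5,5,5,5,5,5,5,6,6,6,8,8,9,9,9,9,10,10,11,11,12,12,15,15,17,19,19]

Per-enzyme occurrences:
  LmaIII TAACGATC/5: at [1, 13, 29, 62, 127, 146, 154, 182, 222, 230, 244] ⇒ [6, 18, 34, 67, 132, 151, 159, 187, 227, 235, 249]
  BxoV GCAT/0: at [24, 46, 57, 72, 81, 87, 92, 98, 103, 108, 123, 164, 168, 198, 203, 212, 240] ⇒ [24, 46, 57, 72, 81, 87, 92, 98, 103, 108, 123, 164, 168, 198, 203, 212, 240]

Pooled cuts: [6, 18, 24, 34, 46, 57, 67, 72, 81, 87, 92, 98, 103, 108, 123, 132, 151, 159, 164, 168, 187, 198, 203, 212, 227, 235, 240, 249]

Fragments:
  6→18: 12 bp
  18→24: 6 bp
  24→34: 10 bp
  34→46: 12 bp
  46→57: 11 bp
  57→67: 10 bp
  67→72: 5 bp
  72→81: 9 bp
  81→87: 6 bp
  87→92: 5 bp
  92→98: 6 bp
  98→103: 5 bp
  103→108: 5 bp
  108→123: 15 bp
  123→132: 9 bp
  132→151: 19 bp
  151→159: 8 bp
  159→164: 5 bp
  164→168: 4 bp
  168→187: 19 bp
  187→198: 11 bp
  198→203: 5 bp
  203→212: 9 bp
  212→227: 15 bp
  227→235: 8 bp
  235→240: 5 bp
  240→249: 9 bp
  249→6 (wrap): 260-249+6 = 17 bp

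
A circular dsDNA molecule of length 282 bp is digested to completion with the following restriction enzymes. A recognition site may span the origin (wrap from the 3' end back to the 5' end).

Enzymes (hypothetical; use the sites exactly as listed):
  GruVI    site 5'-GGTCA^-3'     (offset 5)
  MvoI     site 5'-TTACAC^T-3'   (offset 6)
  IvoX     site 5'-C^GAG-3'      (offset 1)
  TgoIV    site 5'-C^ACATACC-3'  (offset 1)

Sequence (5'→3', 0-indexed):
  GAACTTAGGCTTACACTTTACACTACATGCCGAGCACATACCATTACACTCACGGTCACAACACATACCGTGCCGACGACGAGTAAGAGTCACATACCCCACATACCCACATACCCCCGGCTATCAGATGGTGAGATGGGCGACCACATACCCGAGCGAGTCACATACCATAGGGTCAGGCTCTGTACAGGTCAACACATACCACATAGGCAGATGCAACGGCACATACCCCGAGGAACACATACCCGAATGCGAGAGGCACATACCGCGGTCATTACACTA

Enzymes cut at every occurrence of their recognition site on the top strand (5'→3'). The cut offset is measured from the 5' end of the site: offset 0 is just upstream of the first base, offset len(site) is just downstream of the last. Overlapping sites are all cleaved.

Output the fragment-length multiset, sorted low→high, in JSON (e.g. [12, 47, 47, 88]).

[2,4,4,4,5,6,7,7,7,8,8,8,9,9,9,11,14,14,14,16,16,18,18,27,37]

Scan for sites:
  GruVI GGTCA/5: at [53, 173, 189, 269] ⇒ [58, 178, 194, 274]
  MvoI TTACACT/6: at [10, 17, 43, 274] ⇒ [16, 23, 49, 280]
  IvoX CGAG/1: at [30, 79, 152, 156, 231, 252] ⇒ [31, 80, 153, 157, 232, 253]
  TgoIV CACATACC/1: at [34, 61, 90, 99, 107, 144, 161, 195, 222, 238, 259] ⇒ [35, 62, 91, 100, 108, 145, 162, 196, 223, 239, 260]

All cut coordinates (distinct, sorted): [16, 23, 31, 35, 49, 58, 62, 80, 91, 100, 108, 145, 153, 157, 162, 178, 194, 196, 223, 232, 239, 253, 260, 274, 280]

Fragments:
  16→23: 7 bp
  23→31: 8 bp
  31→35: 4 bp
  35→49: 14 bp
  49→58: 9 bp
  58→62: 4 bp
  62→80: 18 bp
  80→91: 11 bp
  91→100: 9 bp
  100→108: 8 bp
  108→145: 37 bp
  145→153: 8 bp
  153→157: 4 bp
  157→162: 5 bp
  162→178: 16 bp
  178→194: 16 bp
  194→196: 2 bp
  196→223: 27 bp
  223→232: 9 bp
  232→239: 7 bp
  239→253: 14 bp
  253→260: 7 bp
  260→274: 14 bp
  274→280: 6 bp
  280→16 (wrap): 282-280+16 = 18 bp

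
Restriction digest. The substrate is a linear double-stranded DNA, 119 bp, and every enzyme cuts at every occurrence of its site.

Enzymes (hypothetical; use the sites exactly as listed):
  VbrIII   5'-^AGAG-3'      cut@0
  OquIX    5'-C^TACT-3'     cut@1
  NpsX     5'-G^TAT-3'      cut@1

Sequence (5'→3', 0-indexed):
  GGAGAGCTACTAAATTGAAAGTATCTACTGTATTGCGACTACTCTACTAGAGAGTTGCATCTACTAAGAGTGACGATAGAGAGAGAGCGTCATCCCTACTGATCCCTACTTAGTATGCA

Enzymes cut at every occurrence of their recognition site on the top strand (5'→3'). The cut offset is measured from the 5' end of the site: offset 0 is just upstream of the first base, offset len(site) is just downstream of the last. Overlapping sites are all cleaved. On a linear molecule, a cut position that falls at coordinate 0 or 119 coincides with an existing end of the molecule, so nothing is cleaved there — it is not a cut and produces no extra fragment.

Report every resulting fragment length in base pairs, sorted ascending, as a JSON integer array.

[2,2,2,2,2,4,4,5,5,5,5,6,7,9,10,11,11,13,14]

Per-enzyme occurrences:
  VbrIII (AGAG, off=0): starts [2, 48, 50, 66, 77, 79, 81, 83] → cuts [2, 48, 50, 66, 77, 79, 81, 83]
  OquIX (CTACT, off=1): starts [6, 24, 38, 43, 60, 95, 105] → cuts [7, 25, 39, 44, 61, 96, 106]
  NpsX (GTAT, off=1): starts [20, 29, 112] → cuts [21, 30, 113]

All cut coordinates (distinct, sorted): [2, 7, 21, 25, 30, 39, 44, 48, 50, 61, 66, 77, 79, 81, 83, 96, 106, 113]

Fragment lengths:
  [0,2): 2 bp
  [2,7): 5 bp
  [7,21): 14 bp
  [21,25): 4 bp
  [25,30): 5 bp
  [30,39): 9 bp
  [39,44): 5 bp
  [44,48): 4 bp
  [48,50): 2 bp
  [50,61): 11 bp
  [61,66): 5 bp
  [66,77): 11 bp
  [77,79): 2 bp
  [79,81): 2 bp
  [81,83): 2 bp
  [83,96): 13 bp
  [96,106): 10 bp
  [106,113): 7 bp
  [113,119): 6 bp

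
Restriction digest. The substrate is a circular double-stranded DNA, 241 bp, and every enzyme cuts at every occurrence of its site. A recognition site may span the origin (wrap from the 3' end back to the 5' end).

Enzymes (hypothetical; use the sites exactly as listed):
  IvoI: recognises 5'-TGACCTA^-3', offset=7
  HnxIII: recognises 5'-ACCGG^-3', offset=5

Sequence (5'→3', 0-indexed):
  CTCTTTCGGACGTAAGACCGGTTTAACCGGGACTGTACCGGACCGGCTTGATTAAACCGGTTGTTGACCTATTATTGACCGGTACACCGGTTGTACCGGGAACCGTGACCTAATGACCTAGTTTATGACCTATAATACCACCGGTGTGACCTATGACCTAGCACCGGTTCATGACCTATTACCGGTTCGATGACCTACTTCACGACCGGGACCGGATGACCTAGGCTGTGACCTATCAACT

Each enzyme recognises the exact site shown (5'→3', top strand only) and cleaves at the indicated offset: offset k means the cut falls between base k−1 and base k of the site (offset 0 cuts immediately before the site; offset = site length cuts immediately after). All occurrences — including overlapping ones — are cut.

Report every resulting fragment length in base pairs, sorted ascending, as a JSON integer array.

Per-enzyme occurrences:
  IvoI (TGACCTA, off=7): starts [64, 105, 113, 125, 146, 153, 171, 190, 216, 228] → cuts [71, 112, 120, 132, 153, 160, 178, 197, 223, 235]
  HnxIII (ACCGG, off=5): starts [16, 25, 36, 41, 55, 77, 85, 94, 139, 162, 180, 204, 210] → cuts [21, 30, 41, 46, 60, 82, 90, 99, 144, 167, 185, 209, 215]

All cut coordinates (distinct, sorted): [21, 30, 41, 46, 60, 71, 82, 90, 99, 112, 120, 132, 144, 153, 160, 167, 178, 185, 197, 209, 215, 223, 235]

Fragments:
  21→30: 9 bp
  30→41: 11 bp
  41→46: 5 bp
  46→60: 14 bp
  60→71: 11 bp
  71→82: 11 bp
  82→90: 8 bp
  90→99: 9 bp
  99→112: 13 bp
  112→120: 8 bp
  120→132: 12 bp
  132→144: 12 bp
  144→153: 9 bp
  153→160: 7 bp
  160→167: 7 bp
  167→178: 11 bp
  178→185: 7 bp
  185→197: 12 bp
  197→209: 12 bp
  209→215: 6 bp
  215→223: 8 bp
  223→235: 12 bp
  235→21 (wrap): 241-235+21 = 27 bp

[5,6,7,7,7,8,8,8,9,9,9,11,11,11,11,12,12,12,12,12,13,14,27]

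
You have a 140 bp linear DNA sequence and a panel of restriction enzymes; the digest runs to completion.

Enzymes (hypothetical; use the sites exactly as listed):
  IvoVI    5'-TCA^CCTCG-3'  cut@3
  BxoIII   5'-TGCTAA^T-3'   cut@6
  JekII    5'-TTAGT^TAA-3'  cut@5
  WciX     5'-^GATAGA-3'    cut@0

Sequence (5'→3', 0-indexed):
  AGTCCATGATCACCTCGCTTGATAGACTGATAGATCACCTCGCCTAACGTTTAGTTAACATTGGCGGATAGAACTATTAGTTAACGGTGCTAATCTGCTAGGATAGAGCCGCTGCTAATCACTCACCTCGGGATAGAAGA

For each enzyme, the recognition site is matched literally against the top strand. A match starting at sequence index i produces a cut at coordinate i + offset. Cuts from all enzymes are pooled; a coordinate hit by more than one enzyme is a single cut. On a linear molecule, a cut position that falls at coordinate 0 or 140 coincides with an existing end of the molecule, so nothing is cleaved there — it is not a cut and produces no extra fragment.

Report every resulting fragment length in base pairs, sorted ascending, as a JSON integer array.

[6,7,8,8,8,9,9,11,12,12,15,17,18]

Scan for sites:
  IvoVI TCACCTCG/3: at [9, 34, 122] ⇒ [12, 37, 125]
  BxoIII TGCTAAT/6: at [87, 112] ⇒ [93, 118]
  JekII TTAGTTAA/5: at [50, 76] ⇒ [55, 81]
  WciX GATAGA/0: at [20, 28, 66, 101, 131] ⇒ [20, 28, 66, 101, 131]

All cut coordinates (distinct, sorted): [12, 20, 28, 37, 55, 66, 81, 93, 101, 118, 125, 131]

Fragments:
  [0,12): 12 bp
  [12,20): 8 bp
  [20,28): 8 bp
  [28,37): 9 bp
  [37,55): 18 bp
  [55,66): 11 bp
  [66,81): 15 bp
  [81,93): 12 bp
  [93,101): 8 bp
  [101,118): 17 bp
  [118,125): 7 bp
  [125,131): 6 bp
  [131,140): 9 bp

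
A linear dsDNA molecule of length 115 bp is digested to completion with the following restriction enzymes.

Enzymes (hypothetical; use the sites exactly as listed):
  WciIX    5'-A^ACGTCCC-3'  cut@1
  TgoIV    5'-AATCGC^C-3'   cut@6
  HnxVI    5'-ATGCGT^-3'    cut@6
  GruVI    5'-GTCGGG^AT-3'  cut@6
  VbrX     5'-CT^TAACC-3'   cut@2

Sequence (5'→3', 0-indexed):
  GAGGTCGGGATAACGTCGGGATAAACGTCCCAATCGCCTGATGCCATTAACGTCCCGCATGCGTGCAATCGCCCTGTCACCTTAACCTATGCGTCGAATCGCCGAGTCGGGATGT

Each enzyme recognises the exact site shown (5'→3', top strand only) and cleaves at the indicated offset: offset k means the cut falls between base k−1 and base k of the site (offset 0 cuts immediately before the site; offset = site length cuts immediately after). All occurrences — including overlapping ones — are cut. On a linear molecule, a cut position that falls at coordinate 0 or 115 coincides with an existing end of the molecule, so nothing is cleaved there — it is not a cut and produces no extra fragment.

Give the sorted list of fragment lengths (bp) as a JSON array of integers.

Per-enzyme occurrences:
  WciIX (AACGTCCC, off=1): starts [23, 48] → cuts [24, 49]
  TgoIV (AATCGCC, off=6): starts [31, 66, 96] → cuts [37, 72, 102]
  HnxVI (ATGCGT, off=6): starts [58, 88] → cuts [64, 94]
  GruVI (GTCGGGAT, off=6): starts [3, 14, 105] → cuts [9, 20, 111]
  VbrX (CTTAACC, off=2): starts [80] → cuts [82]

Pooled cuts: [9, 20, 24, 37, 49, 64, 72, 82, 94, 102, 111]

Fragments:
  [0,9): 9 bp
  [9,20): 11 bp
  [20,24): 4 bp
  [24,37): 13 bp
  [37,49): 12 bp
  [49,64): 15 bp
  [64,72): 8 bp
  [72,82): 10 bp
  [82,94): 12 bp
  [94,102): 8 bp
  [102,111): 9 bp
  [111,115): 4 bp

[4,4,8,8,9,9,10,11,12,12,13,15]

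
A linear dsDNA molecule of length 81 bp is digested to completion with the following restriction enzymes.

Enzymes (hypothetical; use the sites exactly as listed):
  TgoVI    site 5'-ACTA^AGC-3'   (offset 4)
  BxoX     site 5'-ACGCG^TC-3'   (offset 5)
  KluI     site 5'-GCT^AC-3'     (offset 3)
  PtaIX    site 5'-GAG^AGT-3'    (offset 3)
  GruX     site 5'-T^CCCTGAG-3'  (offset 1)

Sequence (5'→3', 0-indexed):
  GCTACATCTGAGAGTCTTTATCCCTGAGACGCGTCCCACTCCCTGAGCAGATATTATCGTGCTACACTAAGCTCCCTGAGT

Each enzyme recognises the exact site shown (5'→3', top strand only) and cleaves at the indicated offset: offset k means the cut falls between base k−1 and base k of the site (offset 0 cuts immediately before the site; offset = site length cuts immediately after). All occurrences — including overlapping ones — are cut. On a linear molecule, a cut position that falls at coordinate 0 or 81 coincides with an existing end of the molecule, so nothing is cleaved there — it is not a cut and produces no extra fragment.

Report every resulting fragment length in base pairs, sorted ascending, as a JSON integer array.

Per-enzyme occurrences:
  TgoVI (ACTAAGC, off=4): starts [65] → cuts [69]
  BxoX (ACGCGTC, off=5): starts [28] → cuts [33]
  KluI (GCTAC, off=3): starts [0, 60] → cuts [3, 63]
  PtaIX (GAGAGT, off=3): starts [9] → cuts [12]
  GruX (TCCCTGAG, off=1): starts [20, 39, 72] → cuts [21, 40, 73]

Pooled cuts: [3, 12, 21, 33, 40, 63, 69, 73]

Fragment lengths:
  [0,3): 3 bp
  [3,12): 9 bp
  [12,21): 9 bp
  [21,33): 12 bp
  [33,40): 7 bp
  [40,63): 23 bp
  [63,69): 6 bp
  [69,73): 4 bp
  [73,81): 8 bp

[3,4,6,7,8,9,9,12,23]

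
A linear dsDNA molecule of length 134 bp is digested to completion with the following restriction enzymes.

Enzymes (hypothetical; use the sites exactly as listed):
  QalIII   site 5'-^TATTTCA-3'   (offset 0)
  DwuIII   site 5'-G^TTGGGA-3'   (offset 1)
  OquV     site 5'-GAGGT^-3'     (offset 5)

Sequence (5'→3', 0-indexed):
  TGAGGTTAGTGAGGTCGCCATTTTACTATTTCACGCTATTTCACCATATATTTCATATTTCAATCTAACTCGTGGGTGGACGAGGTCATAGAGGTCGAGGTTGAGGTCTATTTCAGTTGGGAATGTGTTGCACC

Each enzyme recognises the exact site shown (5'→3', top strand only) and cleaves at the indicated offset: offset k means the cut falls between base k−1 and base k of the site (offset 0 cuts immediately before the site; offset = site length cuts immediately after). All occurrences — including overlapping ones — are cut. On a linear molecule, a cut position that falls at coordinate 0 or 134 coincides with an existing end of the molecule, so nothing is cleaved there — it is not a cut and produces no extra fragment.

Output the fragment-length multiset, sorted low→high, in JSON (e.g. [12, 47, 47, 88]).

Per-enzyme occurrences:
  QalIII TATTTCA/0: at [26, 36, 48, 55, 108] ⇒ [26, 36, 48, 55, 108]
  DwuIII GTTGGGA/1: at [115] ⇒ [116]
  OquV GAGGT/5: at [1, 10, 81, 90, 96, 102] ⇒ [6, 15, 86, 95, 101, 107]

Pooled cuts: [6, 15, 26, 36, 48, 55, 86, 95, 101, 107, 108, 116]

Fragment lengths:
  [0,6): 6 bp
  [6,15): 9 bp
  [15,26): 11 bp
  [26,36): 10 bp
  [36,48): 12 bp
  [48,55): 7 bp
  [55,86): 31 bp
  [86,95): 9 bp
  [95,101): 6 bp
  [101,107): 6 bp
  [107,108): 1 bp
  [108,116): 8 bp
  [116,134): 18 bp

[1,6,6,6,7,8,9,9,10,11,12,18,31]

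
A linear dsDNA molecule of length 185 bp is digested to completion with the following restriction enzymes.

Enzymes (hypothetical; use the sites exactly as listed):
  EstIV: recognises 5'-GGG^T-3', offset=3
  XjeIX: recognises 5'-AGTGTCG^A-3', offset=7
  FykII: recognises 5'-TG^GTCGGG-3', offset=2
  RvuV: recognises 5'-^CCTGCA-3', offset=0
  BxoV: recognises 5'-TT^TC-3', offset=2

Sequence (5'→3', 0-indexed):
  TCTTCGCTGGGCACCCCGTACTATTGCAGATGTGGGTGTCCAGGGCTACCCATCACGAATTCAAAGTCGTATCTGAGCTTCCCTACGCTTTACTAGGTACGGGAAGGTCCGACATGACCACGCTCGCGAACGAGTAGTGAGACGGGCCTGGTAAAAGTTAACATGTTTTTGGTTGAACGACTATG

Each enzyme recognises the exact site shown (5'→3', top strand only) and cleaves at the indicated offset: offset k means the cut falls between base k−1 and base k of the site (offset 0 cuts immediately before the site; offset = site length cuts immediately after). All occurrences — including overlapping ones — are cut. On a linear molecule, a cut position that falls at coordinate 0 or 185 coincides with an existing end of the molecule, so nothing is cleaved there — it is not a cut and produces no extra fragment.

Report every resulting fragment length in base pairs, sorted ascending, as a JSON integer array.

[36,149]

Scan for sites:
  EstIV (GGGT, off=3): starts [33] → cuts [36]
  XjeIX (AGTGTCGA, off=7): no sites
  FykII (TGGTCGGG, off=2): no sites
  RvuV (CCTGCA, off=0): no sites
  BxoV (TTTC, off=2): no sites

All cut coordinates (distinct, sorted): [36]

Fragments:
  [0,36): 36 bp
  [36,185): 149 bp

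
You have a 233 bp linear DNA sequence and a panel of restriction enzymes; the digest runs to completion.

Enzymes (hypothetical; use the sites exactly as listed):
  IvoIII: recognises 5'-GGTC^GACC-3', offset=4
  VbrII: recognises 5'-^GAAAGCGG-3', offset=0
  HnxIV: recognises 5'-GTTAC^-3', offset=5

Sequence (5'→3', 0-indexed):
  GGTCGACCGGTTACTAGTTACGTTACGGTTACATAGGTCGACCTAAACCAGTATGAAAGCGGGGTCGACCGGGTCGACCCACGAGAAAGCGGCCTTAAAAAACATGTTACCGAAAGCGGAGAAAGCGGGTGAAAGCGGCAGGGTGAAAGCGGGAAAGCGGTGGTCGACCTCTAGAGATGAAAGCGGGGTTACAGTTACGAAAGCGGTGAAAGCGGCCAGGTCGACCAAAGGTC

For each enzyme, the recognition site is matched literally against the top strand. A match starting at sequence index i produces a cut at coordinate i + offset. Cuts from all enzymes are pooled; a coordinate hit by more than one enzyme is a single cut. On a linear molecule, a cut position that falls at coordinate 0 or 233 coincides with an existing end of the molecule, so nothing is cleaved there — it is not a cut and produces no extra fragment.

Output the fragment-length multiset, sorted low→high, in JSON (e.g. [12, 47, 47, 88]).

Scan for sites:
  IvoIII GGTCGACC/4: at [0, 35, 62, 71, 161, 218] ⇒ [4, 39, 66, 75, 165, 222]
  VbrII GAAAGCGG/0: at [54, 84, 111, 120, 130, 144, 152, 178, 198, 207] ⇒ [54, 84, 111, 120, 130, 144, 152, 178, 198, 207]
  HnxIV GTTAC/5: at [9, 16, 21, 27, 105, 187, 193] ⇒ [14, 21, 26, 32, 110, 192, 198]

All cut coordinates (distinct, sorted): [4, 14, 21, 26, 32, 39, 54, 66, 75, 84, 110, 111, 120, 130, 144, 152, 165, 178, 192, 198, 207, 222]

Fragment lengths:
  [0,4): 4 bp
  [4,14): 10 bp
  [14,21): 7 bp
  [21,26): 5 bp
  [26,32): 6 bp
  [32,39): 7 bp
  [39,54): 15 bp
  [54,66): 12 bp
  [66,75): 9 bp
  [75,84): 9 bp
  [84,110): 26 bp
  [110,111): 1 bp
  [111,120): 9 bp
  [120,130): 10 bp
  [130,144): 14 bp
  [144,152): 8 bp
  [152,165): 13 bp
  [165,178): 13 bp
  [178,192): 14 bp
  [192,198): 6 bp
  [198,207): 9 bp
  [207,222): 15 bp
  [222,233): 11 bp

[1,4,5,6,6,7,7,8,9,9,9,9,10,10,11,12,13,13,14,14,15,15,26]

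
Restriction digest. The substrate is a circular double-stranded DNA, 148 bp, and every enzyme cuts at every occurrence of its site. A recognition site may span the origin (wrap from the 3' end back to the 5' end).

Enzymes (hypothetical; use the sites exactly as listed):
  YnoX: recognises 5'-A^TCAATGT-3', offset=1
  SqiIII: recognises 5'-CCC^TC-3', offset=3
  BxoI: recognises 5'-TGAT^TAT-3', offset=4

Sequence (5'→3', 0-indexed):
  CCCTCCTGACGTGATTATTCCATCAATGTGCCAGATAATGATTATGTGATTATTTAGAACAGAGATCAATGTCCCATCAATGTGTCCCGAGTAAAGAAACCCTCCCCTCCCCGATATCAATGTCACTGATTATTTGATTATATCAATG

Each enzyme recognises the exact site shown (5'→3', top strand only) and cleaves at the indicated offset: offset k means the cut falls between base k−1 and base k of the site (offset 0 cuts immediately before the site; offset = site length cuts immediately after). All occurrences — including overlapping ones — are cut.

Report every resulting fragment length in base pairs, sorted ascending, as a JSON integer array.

[5,7,8,8,9,11,12,13,14,15,20,26]

Site scan:
  YnoX (ATCAATGT, off=1): starts [21, 64, 75, 115] → cuts [22, 65, 76, 116]
  SqiIII (CCCTC, off=3): starts [0, 99, 104] → cuts [3, 102, 107]
  BxoI (TGATTAT, off=4): starts [11, 38, 46, 126, 134] → cuts [15, 42, 50, 130, 138]

All cut coordinates (distinct, sorted): [3, 15, 22, 42, 50, 65, 76, 102, 107, 116, 130, 138]

Fragment lengths:
  3→15: 12 bp
  15→22: 7 bp
  22→42: 20 bp
  42→50: 8 bp
  50→65: 15 bp
  65→76: 11 bp
  76→102: 26 bp
  102→107: 5 bp
  107→116: 9 bp
  116→130: 14 bp
  130→138: 8 bp
  138→3 (wrap): 148-138+3 = 13 bp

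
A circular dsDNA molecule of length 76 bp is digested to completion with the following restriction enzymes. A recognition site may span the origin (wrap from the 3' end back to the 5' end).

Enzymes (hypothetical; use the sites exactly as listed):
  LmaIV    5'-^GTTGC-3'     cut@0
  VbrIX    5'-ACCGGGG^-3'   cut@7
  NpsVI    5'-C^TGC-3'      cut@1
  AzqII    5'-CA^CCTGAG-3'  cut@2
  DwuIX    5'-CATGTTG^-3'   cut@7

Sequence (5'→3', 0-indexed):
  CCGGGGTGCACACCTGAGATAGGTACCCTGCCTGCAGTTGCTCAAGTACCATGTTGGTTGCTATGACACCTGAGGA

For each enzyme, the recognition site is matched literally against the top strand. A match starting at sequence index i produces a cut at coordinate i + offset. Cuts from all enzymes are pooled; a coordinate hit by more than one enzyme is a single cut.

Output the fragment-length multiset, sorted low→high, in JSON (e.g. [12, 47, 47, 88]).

Site scan:
  LmaIV (GTTGC, off=0): starts [36, 56] → cuts [36, 56]
  VbrIX (ACCGGGG, off=7): starts [75] → cuts [6]
  NpsVI (CTGC, off=1): starts [27, 31] → cuts [28, 32]
  AzqII (CACCTGAG, off=2): starts [10, 66] → cuts [12, 68]
  DwuIX (CATGTTG, off=7): starts [49] → cuts [56]

All cut coordinates (distinct, sorted): [6, 12, 28, 32, 36, 56, 68]

Fragments:
  6→12: 6 bp
  12→28: 16 bp
  28→32: 4 bp
  32→36: 4 bp
  36→56: 20 bp
  56→68: 12 bp
  68→6 (wrap): 76-68+6 = 14 bp

[4,4,6,12,14,16,20]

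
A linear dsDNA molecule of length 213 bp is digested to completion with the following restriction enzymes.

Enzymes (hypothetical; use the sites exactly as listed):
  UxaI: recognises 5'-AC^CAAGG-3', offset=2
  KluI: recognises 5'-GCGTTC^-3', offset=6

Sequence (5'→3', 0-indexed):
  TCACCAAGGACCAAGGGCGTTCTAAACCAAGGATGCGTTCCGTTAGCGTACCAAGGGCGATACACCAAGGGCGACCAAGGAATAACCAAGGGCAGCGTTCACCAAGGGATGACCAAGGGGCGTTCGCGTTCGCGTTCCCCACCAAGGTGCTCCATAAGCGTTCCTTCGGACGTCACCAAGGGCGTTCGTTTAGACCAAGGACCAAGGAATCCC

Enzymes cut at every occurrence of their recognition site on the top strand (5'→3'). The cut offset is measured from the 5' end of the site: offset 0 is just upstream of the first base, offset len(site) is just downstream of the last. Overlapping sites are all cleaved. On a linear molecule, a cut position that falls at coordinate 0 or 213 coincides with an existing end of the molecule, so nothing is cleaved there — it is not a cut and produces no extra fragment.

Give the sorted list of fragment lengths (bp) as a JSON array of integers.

Site scan:
  UxaI (ACCAAGG, off=2): starts [2, 9, 25, 49, 63, 73, 84, 100, 111, 140, 174, 193, 200] → cuts [4, 11, 27, 51, 65, 75, 86, 102, 113, 142, 176, 195, 202]
  KluI (GCGTTC, off=6): starts [16, 34, 94, 119, 125, 131, 157, 181] → cuts [22, 40, 100, 125, 131, 137, 163, 187]

Pooled cuts: [4, 11, 22, 27, 40, 51, 65, 75, 86, 100, 102, 113, 125, 131, 137, 142, 163, 176, 187, 195, 202]

Fragments:
  [0,4): 4 bp
  [4,11): 7 bp
  [11,22): 11 bp
  [22,27): 5 bp
  [27,40): 13 bp
  [40,51): 11 bp
  [51,65): 14 bp
  [65,75): 10 bp
  [75,86): 11 bp
  [86,100): 14 bp
  [100,102): 2 bp
  [102,113): 11 bp
  [113,125): 12 bp
  [125,131): 6 bp
  [131,137): 6 bp
  [137,142): 5 bp
  [142,163): 21 bp
  [163,176): 13 bp
  [176,187): 11 bp
  [187,195): 8 bp
  [195,202): 7 bp
  [202,213): 11 bp

[2,4,5,5,6,6,7,7,8,10,11,11,11,11,11,11,12,13,13,14,14,21]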